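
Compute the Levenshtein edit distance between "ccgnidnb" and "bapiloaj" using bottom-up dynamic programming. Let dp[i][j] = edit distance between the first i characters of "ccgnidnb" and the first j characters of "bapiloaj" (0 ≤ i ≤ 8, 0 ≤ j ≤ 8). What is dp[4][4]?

4

   ''  b  a  p  i  l  o  a  j
''  0  1  2  3  4  5  6  7  8
 c  1  1  2  3  4  5  6  7  8
 c  2  2  2  3  4  5  6  7  8
 g  3  3  3  3  4  5  6  7  8
 n  4  4  4  4  4  5  6  7  8
 i  5  5  5  5  4  5  6  7  8
 d  6  6  6  6  5  5  6  7  8
 n  7  7  7  7  6  6  6  7  8
 b  8  7  8  8  7  7  7  7  8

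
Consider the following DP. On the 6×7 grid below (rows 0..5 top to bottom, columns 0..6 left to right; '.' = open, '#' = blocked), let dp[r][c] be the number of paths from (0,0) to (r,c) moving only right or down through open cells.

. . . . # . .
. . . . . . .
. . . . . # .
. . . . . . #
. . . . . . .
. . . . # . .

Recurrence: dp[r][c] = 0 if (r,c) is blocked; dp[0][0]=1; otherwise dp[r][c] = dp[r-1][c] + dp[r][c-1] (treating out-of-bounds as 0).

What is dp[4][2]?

15

r\c   0   1   2   3   4   5   6
  0   1   1   1   1   0   0   0
  1   1   2   3   4   4   4   4
  2   1   3   6  10  14   0   4
  3   1   4  10  20  34  34   0
  4   1   5  15  35  69 103 103
  5   1   6  21  56   0 103 206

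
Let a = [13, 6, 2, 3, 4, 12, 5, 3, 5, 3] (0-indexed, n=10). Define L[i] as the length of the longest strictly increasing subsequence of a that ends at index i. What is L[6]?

4

   i    0    1    2    3    4    5    6    7    8    9
a[i]   13    6    2    3    4   12    5    3    5    3
L[i]    1    1    1    2    3    4    4    2    4    2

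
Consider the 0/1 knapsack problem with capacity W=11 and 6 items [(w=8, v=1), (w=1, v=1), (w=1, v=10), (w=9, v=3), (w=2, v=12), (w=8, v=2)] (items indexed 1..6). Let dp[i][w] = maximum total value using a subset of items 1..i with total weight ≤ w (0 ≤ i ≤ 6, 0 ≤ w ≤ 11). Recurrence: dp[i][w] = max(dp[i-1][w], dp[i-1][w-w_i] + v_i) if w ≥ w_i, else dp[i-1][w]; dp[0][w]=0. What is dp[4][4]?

i\w   0   1   2   3   4   5   6   7   8   9  10  11
  0   0   0   0   0   0   0   0   0   0   0   0   0
  1   0   0   0   0   0   0   0   0   1   1   1   1
  2   0   1   1   1   1   1   1   1   1   2   2   2
  3   0  10  11  11  11  11  11  11  11  11  12  12
  4   0  10  11  11  11  11  11  11  11  11  13  14
  5   0  10  12  22  23  23  23  23  23  23  23  23
  6   0  10  12  22  23  23  23  23  23  23  23  24

11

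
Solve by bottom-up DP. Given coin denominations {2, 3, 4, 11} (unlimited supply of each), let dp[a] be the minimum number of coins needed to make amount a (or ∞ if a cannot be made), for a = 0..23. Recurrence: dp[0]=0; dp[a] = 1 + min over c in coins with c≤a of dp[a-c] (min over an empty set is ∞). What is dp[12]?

 a  0  1  2  3  4  5  6  7  8  9 10 11 12 13 14 15 16 17 18 19 20 21 22 23
dp  0  -  1  1  1  2  2  2  2  3  3  1  3  2  2  2  3  3  3  3  4  4  2  4
(- denotes ∞ / unreachable)

3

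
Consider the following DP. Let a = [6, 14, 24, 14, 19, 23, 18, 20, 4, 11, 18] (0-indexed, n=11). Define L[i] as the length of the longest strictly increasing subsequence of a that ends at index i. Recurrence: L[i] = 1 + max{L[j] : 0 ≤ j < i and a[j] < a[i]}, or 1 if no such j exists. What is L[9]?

   i    0    1    2    3    4    5    6    7    8    9   10
a[i]    6   14   24   14   19   23   18   20    4   11   18
L[i]    1    2    3    2    3    4    3    4    1    2    3

2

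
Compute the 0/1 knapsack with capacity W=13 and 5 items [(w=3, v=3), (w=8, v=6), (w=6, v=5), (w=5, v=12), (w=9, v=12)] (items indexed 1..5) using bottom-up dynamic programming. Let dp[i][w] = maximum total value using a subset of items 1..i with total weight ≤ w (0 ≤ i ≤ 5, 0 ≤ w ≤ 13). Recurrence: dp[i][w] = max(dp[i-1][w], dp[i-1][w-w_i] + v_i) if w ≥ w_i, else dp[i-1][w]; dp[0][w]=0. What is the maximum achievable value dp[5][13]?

18

i\w   0   1   2   3   4   5   6   7   8   9  10  11  12  13
  0   0   0   0   0   0   0   0   0   0   0   0   0   0   0
  1   0   0   0   3   3   3   3   3   3   3   3   3   3   3
  2   0   0   0   3   3   3   3   3   6   6   6   9   9   9
  3   0   0   0   3   3   3   5   5   6   8   8   9   9   9
  4   0   0   0   3   3  12  12  12  15  15  15  17  17  18
  5   0   0   0   3   3  12  12  12  15  15  15  17  17  18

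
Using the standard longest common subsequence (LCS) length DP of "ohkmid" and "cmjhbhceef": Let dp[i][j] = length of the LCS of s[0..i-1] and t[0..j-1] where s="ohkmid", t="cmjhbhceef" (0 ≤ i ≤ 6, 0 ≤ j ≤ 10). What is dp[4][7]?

1

   ''  c  m  j  h  b  h  c  e  e  f
''  0  0  0  0  0  0  0  0  0  0  0
 o  0  0  0  0  0  0  0  0  0  0  0
 h  0  0  0  0  1  1  1  1  1  1  1
 k  0  0  0  0  1  1  1  1  1  1  1
 m  0  0  1  1  1  1  1  1  1  1  1
 i  0  0  1  1  1  1  1  1  1  1  1
 d  0  0  1  1  1  1  1  1  1  1  1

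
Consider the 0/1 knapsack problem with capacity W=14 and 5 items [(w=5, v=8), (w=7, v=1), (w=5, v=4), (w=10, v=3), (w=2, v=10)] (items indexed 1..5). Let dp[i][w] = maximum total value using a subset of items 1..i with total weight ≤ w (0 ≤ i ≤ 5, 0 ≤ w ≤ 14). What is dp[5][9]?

i\w   0   1   2   3   4   5   6   7   8   9  10  11  12  13  14
  0   0   0   0   0   0   0   0   0   0   0   0   0   0   0   0
  1   0   0   0   0   0   8   8   8   8   8   8   8   8   8   8
  2   0   0   0   0   0   8   8   8   8   8   8   8   9   9   9
  3   0   0   0   0   0   8   8   8   8   8  12  12  12  12  12
  4   0   0   0   0   0   8   8   8   8   8  12  12  12  12  12
  5   0   0  10  10  10  10  10  18  18  18  18  18  22  22  22

18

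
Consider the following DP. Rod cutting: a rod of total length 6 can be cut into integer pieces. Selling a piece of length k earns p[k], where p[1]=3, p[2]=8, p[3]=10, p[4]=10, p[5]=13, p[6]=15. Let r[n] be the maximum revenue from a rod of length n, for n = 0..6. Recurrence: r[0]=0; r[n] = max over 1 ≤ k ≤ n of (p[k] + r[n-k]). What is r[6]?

   n    0    1    2    3    4    5    6
r[n]    0    3    8   11   16   19   24

24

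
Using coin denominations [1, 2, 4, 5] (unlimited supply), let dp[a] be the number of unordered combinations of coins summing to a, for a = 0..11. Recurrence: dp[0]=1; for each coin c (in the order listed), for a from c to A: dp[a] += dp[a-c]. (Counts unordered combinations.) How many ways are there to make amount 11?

after  coin     0     1     2     3     4     5     6     7     8     9    10    11
          1     1     1     1     1     1     1     1     1     1     1     1     1
          2     1     1     2     2     3     3     4     4     5     5     6     6
          4     1     1     2     2     4     4     6     6     9     9    12    12
          5     1     1     2     2     4     5     7     8    11    13    17    19

19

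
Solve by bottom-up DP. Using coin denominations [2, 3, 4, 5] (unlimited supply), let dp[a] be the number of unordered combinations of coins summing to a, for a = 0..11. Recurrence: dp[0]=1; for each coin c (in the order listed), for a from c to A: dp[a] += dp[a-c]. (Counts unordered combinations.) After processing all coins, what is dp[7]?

3

after  coin     0     1     2     3     4     5     6     7     8     9    10    11
          2     1     0     1     0     1     0     1     0     1     0     1     0
          3     1     0     1     1     1     1     2     1     2     2     2     2
          4     1     0     1     1     2     1     3     2     4     3     5     4
          5     1     0     1     1     2     2     3     3     5     5     7     7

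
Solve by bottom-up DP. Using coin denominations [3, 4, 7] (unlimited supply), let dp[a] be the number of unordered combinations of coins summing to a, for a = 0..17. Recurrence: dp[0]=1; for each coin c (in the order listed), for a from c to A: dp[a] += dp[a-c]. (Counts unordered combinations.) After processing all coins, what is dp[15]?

after  coin     0     1     2     3     4     5     6     7     8     9    10    11    12    13    14    15    16    17
          3     1     0     0     1     0     0     1     0     0     1     0     0     1     0     0     1     0     0
          4     1     0     0     1     1     0     1     1     1     1     1     1     2     1     1     2     2     1
          7     1     0     0     1     1     0     1     2     1     1     2     2     2     2     3     3     3     3

3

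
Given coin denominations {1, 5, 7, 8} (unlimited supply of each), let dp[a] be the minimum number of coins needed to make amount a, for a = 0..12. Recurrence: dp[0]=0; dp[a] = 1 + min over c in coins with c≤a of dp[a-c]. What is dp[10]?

 a  0  1  2  3  4  5  6  7  8  9 10 11 12
dp  0  1  2  3  4  1  2  1  1  2  2  3  2

2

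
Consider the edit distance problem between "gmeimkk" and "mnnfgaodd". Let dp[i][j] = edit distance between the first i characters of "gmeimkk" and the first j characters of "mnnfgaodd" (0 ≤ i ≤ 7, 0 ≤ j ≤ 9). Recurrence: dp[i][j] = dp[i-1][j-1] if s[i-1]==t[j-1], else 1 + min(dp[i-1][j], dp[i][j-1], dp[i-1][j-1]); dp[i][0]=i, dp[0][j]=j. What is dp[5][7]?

   ''  m  n  n  f  g  a  o  d  d
''  0  1  2  3  4  5  6  7  8  9
 g  1  1  2  3  4  4  5  6  7  8
 m  2  1  2  3  4  5  5  6  7  8
 e  3  2  2  3  4  5  6  6  7  8
 i  4  3  3  3  4  5  6  7  7  8
 m  5  4  4  4  4  5  6  7  8  8
 k  6  5  5  5  5  5  6  7  8  9
 k  7  6  6  6  6  6  6  7  8  9

7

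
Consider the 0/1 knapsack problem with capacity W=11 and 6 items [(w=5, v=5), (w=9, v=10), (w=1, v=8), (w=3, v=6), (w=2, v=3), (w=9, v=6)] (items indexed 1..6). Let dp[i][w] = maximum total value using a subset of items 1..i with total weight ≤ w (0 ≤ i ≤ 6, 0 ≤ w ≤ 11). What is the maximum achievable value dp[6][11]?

i\w   0   1   2   3   4   5   6   7   8   9  10  11
  0   0   0   0   0   0   0   0   0   0   0   0   0
  1   0   0   0   0   0   5   5   5   5   5   5   5
  2   0   0   0   0   0   5   5   5   5  10  10  10
  3   0   8   8   8   8   8  13  13  13  13  18  18
  4   0   8   8   8  14  14  14  14  14  19  19  19
  5   0   8   8  11  14  14  17  17  17  19  19  22
  6   0   8   8  11  14  14  17  17  17  19  19  22

22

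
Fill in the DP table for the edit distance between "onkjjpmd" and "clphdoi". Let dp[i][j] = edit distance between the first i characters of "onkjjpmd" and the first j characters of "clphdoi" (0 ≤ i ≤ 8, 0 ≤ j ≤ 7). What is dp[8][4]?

   ''  c  l  p  h  d  o  i
''  0  1  2  3  4  5  6  7
 o  1  1  2  3  4  5  5  6
 n  2  2  2  3  4  5  6  6
 k  3  3  3  3  4  5  6  7
 j  4  4  4  4  4  5  6  7
 j  5  5  5  5  5  5  6  7
 p  6  6  6  5  6  6  6  7
 m  7  7  7  6  6  7  7  7
 d  8  8  8  7  7  6  7  8

7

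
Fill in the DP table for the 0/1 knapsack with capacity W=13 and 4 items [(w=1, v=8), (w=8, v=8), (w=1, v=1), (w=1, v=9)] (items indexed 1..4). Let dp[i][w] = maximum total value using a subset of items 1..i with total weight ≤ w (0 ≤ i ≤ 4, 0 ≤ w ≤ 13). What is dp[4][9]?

18

i\w   0   1   2   3   4   5   6   7   8   9  10  11  12  13
  0   0   0   0   0   0   0   0   0   0   0   0   0   0   0
  1   0   8   8   8   8   8   8   8   8   8   8   8   8   8
  2   0   8   8   8   8   8   8   8   8  16  16  16  16  16
  3   0   8   9   9   9   9   9   9   9  16  17  17  17  17
  4   0   9  17  18  18  18  18  18  18  18  25  26  26  26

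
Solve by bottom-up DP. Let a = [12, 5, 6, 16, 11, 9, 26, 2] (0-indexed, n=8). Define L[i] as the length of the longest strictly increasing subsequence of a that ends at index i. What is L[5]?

   i    0    1    2    3    4    5    6    7
a[i]   12    5    6   16   11    9   26    2
L[i]    1    1    2    3    3    3    4    1

3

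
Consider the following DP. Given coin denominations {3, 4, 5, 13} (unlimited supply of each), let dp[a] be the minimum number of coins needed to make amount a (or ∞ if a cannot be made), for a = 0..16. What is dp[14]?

3

 a  0  1  2  3  4  5  6  7  8  9 10 11 12 13 14 15 16
dp  0  -  -  1  1  1  2  2  2  2  2  3  3  1  3  3  2
(- denotes ∞ / unreachable)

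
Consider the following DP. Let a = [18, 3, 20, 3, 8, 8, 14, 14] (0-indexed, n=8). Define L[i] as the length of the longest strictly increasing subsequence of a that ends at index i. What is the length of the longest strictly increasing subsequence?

   i    0    1    2    3    4    5    6    7
a[i]   18    3   20    3    8    8   14   14
L[i]    1    1    2    1    2    2    3    3

3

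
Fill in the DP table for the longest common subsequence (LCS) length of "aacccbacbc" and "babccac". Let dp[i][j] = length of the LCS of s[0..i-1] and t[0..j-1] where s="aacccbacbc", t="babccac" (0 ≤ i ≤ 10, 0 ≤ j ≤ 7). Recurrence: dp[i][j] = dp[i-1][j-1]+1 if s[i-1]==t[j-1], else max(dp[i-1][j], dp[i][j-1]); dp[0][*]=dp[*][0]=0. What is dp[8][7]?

   ''  b  a  b  c  c  a  c
''  0  0  0  0  0  0  0  0
 a  0  0  1  1  1  1  1  1
 a  0  0  1  1  1  1  2  2
 c  0  0  1  1  2  2  2  3
 c  0  0  1  1  2  3  3  3
 c  0  0  1  1  2  3  3  4
 b  0  1  1  2  2  3  3  4
 a  0  1  2  2  2  3  4  4
 c  0  1  2  2  3  3  4  5
 b  0  1  2  3  3  3  4  5
 c  0  1  2  3  4  4  4  5

5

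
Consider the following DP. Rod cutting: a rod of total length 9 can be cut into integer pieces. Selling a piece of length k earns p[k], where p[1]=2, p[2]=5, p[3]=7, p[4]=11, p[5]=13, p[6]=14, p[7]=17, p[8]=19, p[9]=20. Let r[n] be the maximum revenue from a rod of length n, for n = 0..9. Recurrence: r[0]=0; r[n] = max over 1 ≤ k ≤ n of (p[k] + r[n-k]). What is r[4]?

   n    0    1    2    3    4    5    6    7    8    9
r[n]    0    2    5    7   11   13   16   18   22   24

11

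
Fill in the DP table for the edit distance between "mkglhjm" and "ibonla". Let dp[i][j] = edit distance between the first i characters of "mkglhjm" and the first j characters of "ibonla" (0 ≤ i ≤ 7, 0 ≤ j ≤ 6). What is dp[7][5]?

   ''  i  b  o  n  l  a
''  0  1  2  3  4  5  6
 m  1  1  2  3  4  5  6
 k  2  2  2  3  4  5  6
 g  3  3  3  3  4  5  6
 l  4  4  4  4  4  4  5
 h  5  5  5  5  5  5  5
 j  6  6  6  6  6  6  6
 m  7  7  7  7  7  7  7

7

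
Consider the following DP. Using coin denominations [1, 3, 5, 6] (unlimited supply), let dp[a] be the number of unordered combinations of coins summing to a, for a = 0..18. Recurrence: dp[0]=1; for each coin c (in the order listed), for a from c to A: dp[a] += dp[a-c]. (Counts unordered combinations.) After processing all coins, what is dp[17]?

26

after  coin     0     1     2     3     4     5     6     7     8     9    10    11    12    13    14    15    16    17    18
          1     1     1     1     1     1     1     1     1     1     1     1     1     1     1     1     1     1     1     1
          3     1     1     1     2     2     2     3     3     3     4     4     4     5     5     5     6     6     6     7
          5     1     1     1     2     2     3     4     4     5     6     7     8     9    10    11    13    14    15    17
          6     1     1     1     2     2     3     5     5     6     8     9    11    14    15    17    21    23    26    31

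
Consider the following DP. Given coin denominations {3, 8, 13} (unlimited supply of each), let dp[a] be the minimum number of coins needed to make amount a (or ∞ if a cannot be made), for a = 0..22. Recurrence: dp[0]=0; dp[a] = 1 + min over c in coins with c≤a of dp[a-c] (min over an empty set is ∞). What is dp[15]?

5

 a  0  1  2  3  4  5  6  7  8  9 10 11 12 13 14 15 16 17 18 19 20 21 22
dp  0  -  -  1  -  -  2  -  1  3  -  2  4  1  3  5  2  4  6  3  5  2  4
(- denotes ∞ / unreachable)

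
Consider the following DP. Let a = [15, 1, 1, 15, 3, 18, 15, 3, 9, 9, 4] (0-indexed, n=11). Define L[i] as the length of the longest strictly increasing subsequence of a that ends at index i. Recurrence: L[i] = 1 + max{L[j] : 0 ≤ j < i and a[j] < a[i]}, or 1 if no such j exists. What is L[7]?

   i    0    1    2    3    4    5    6    7    8    9   10
a[i]   15    1    1   15    3   18   15    3    9    9    4
L[i]    1    1    1    2    2    3    3    2    3    3    3

2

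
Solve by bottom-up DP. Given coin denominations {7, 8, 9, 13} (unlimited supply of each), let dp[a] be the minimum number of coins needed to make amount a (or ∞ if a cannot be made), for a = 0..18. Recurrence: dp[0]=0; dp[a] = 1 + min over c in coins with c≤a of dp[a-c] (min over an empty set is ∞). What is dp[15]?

2

 a  0  1  2  3  4  5  6  7  8  9 10 11 12 13 14 15 16 17 18
dp  0  -  -  -  -  -  -  1  1  1  -  -  -  1  2  2  2  2  2
(- denotes ∞ / unreachable)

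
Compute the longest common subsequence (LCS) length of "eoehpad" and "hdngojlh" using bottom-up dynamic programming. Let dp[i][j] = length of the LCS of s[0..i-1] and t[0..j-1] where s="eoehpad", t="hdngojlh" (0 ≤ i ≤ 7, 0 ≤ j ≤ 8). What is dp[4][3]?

   ''  h  d  n  g  o  j  l  h
''  0  0  0  0  0  0  0  0  0
 e  0  0  0  0  0  0  0  0  0
 o  0  0  0  0  0  1  1  1  1
 e  0  0  0  0  0  1  1  1  1
 h  0  1  1  1  1  1  1  1  2
 p  0  1  1  1  1  1  1  1  2
 a  0  1  1  1  1  1  1  1  2
 d  0  1  2  2  2  2  2  2  2

1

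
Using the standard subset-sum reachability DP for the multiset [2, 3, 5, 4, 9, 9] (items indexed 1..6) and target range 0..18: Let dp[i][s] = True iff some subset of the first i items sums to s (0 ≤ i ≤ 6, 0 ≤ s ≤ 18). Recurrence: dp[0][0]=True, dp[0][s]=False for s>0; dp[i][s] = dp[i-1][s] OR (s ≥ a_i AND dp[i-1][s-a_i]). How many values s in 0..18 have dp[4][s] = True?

i\s   0   1   2   3   4   5   6   7   8   9  10  11  12  13  14  15  16  17  18
  0   T   F   F   F   F   F   F   F   F   F   F   F   F   F   F   F   F   F   F
  1   T   F   T   F   F   F   F   F   F   F   F   F   F   F   F   F   F   F   F
  2   T   F   T   T   F   T   F   F   F   F   F   F   F   F   F   F   F   F   F
  3   T   F   T   T   F   T   F   T   T   F   T   F   F   F   F   F   F   F   F
  4   T   F   T   T   T   T   T   T   T   T   T   T   T   F   T   F   F   F   F
  5   T   F   T   T   T   T   T   T   T   T   T   T   T   T   T   T   T   T   T
  6   T   F   T   T   T   T   T   T   T   T   T   T   T   T   T   T   T   T   T

13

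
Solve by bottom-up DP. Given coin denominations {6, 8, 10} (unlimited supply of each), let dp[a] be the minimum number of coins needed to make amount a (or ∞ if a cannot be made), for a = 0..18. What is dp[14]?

2

 a  0  1  2  3  4  5  6  7  8  9 10 11 12 13 14 15 16 17 18
dp  0  -  -  -  -  -  1  -  1  -  1  -  2  -  2  -  2  -  2
(- denotes ∞ / unreachable)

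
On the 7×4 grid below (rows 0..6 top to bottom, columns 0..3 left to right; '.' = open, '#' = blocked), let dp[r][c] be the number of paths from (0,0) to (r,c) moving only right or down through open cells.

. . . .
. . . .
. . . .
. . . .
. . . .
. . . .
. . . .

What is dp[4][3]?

r\c   0   1   2   3
  0   1   1   1   1
  1   1   2   3   4
  2   1   3   6  10
  3   1   4  10  20
  4   1   5  15  35
  5   1   6  21  56
  6   1   7  28  84

35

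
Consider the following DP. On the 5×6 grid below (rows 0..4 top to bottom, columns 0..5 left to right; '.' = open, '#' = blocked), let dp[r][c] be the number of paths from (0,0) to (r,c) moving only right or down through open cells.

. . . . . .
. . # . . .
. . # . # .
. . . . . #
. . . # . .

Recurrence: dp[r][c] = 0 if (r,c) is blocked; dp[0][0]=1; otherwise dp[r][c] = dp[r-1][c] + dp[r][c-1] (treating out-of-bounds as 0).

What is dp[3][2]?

r\c   0   1   2   3   4   5
  0   1   1   1   1   1   1
  1   1   2   0   1   2   3
  2   1   3   0   1   0   3
  3   1   4   4   5   5   0
  4   1   5   9   0   5   5

4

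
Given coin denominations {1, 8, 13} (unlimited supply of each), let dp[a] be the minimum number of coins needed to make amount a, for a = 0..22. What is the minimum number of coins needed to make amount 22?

 a  0  1  2  3  4  5  6  7  8  9 10 11 12 13 14 15 16 17 18 19 20 21 22
dp  0  1  2  3  4  5  6  7  1  2  3  4  5  1  2  3  2  3  4  5  6  2  3

3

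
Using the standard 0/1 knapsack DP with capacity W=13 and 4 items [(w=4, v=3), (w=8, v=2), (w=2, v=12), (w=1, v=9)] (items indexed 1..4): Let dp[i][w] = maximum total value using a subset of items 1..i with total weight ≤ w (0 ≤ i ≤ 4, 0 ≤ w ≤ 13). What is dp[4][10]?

24

i\w   0   1   2   3   4   5   6   7   8   9  10  11  12  13
  0   0   0   0   0   0   0   0   0   0   0   0   0   0   0
  1   0   0   0   0   3   3   3   3   3   3   3   3   3   3
  2   0   0   0   0   3   3   3   3   3   3   3   3   5   5
  3   0   0  12  12  12  12  15  15  15  15  15  15  15  15
  4   0   9  12  21  21  21  21  24  24  24  24  24  24  24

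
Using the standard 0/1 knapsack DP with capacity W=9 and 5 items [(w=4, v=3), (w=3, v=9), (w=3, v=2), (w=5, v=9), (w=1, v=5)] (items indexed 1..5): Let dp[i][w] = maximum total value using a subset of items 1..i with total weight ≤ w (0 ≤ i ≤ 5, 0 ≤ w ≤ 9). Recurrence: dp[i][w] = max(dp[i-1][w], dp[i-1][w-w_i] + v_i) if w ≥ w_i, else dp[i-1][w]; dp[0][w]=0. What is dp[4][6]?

11

i\w   0   1   2   3   4   5   6   7   8   9
  0   0   0   0   0   0   0   0   0   0   0
  1   0   0   0   0   3   3   3   3   3   3
  2   0   0   0   9   9   9   9  12  12  12
  3   0   0   0   9   9   9  11  12  12  12
  4   0   0   0   9   9   9  11  12  18  18
  5   0   5   5   9  14  14  14  16  18  23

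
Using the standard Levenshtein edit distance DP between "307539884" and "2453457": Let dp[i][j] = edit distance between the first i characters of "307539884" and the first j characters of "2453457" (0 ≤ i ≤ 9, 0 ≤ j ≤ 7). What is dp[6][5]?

4

   ''  2  4  5  3  4  5  7
''  0  1  2  3  4  5  6  7
 3  1  1  2  3  3  4  5  6
 0  2  2  2  3  4  4  5  6
 7  3  3  3  3  4  5  5  5
 5  4  4  4  3  4  5  5  6
 3  5  5  5  4  3  4  5  6
 9  6  6  6  5  4  4  5  6
 8  7  7  7  6  5  5  5  6
 8  8  8  8  7  6  6  6  6
 4  9  9  8  8  7  6  7  7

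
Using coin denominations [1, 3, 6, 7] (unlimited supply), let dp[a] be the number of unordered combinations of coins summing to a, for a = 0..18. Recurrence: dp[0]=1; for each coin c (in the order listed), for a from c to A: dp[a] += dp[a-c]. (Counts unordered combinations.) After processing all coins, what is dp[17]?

20

after  coin     0     1     2     3     4     5     6     7     8     9    10    11    12    13    14    15    16    17    18
          1     1     1     1     1     1     1     1     1     1     1     1     1     1     1     1     1     1     1     1
          3     1     1     1     2     2     2     3     3     3     4     4     4     5     5     5     6     6     6     7
          6     1     1     1     2     2     2     4     4     4     6     6     6     9     9     9    12    12    12    16
          7     1     1     1     2     2     2     4     5     5     7     8     8    11    13    14    17    19    20    24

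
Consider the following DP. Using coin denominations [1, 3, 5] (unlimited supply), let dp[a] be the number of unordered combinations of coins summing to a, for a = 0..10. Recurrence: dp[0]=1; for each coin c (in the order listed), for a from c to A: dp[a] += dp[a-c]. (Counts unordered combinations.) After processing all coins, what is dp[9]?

after  coin     0     1     2     3     4     5     6     7     8     9    10
          1     1     1     1     1     1     1     1     1     1     1     1
          3     1     1     1     2     2     2     3     3     3     4     4
          5     1     1     1     2     2     3     4     4     5     6     7

6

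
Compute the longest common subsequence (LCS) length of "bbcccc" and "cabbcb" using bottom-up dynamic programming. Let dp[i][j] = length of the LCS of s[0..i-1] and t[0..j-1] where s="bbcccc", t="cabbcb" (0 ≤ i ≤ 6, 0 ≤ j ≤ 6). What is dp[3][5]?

3

   ''  c  a  b  b  c  b
''  0  0  0  0  0  0  0
 b  0  0  0  1  1  1  1
 b  0  0  0  1  2  2  2
 c  0  1  1  1  2  3  3
 c  0  1  1  1  2  3  3
 c  0  1  1  1  2  3  3
 c  0  1  1  1  2  3  3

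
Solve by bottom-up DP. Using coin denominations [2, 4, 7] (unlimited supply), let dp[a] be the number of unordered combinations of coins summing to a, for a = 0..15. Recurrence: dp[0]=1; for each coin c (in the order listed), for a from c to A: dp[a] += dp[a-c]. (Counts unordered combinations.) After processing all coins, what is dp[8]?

3

after  coin     0     1     2     3     4     5     6     7     8     9    10    11    12    13    14    15
          2     1     0     1     0     1     0     1     0     1     0     1     0     1     0     1     0
          4     1     0     1     0     2     0     2     0     3     0     3     0     4     0     4     0
          7     1     0     1     0     2     0     2     1     3     1     3     2     4     2     5     3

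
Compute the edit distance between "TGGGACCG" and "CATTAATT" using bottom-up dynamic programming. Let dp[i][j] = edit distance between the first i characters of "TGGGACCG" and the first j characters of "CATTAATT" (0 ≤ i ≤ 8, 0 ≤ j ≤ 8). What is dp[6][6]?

   ''  C  A  T  T  A  A  T  T
''  0  1  2  3  4  5  6  7  8
 T  1  1  2  2  3  4  5  6  7
 G  2  2  2  3  3  4  5  6  7
 G  3  3  3  3  4  4  5  6  7
 G  4  4  4  4  4  5  5  6  7
 A  5  5  4  5  5  4  5  6  7
 C  6  5  5  5  6  5  5  6  7
 C  7  6  6  6  6  6  6  6  7
 G  8  7  7  7  7  7  7  7  7

5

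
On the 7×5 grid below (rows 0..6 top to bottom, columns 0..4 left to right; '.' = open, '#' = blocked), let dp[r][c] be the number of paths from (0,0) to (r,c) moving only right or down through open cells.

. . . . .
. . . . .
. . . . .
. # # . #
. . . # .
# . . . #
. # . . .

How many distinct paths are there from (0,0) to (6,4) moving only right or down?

r\c   0   1   2   3   4
  0   1   1   1   1   1
  1   1   2   3   4   5
  2   1   3   6  10  15
  3   1   0   0  10   0
  4   1   1   1   0   0
  5   0   1   2   2   0
  6   0   0   2   4   4

4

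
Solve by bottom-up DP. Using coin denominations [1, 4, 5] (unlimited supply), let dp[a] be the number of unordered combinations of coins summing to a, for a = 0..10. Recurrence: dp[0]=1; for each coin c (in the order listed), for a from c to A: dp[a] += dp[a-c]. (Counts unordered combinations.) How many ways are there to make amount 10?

after  coin     0     1     2     3     4     5     6     7     8     9    10
          1     1     1     1     1     1     1     1     1     1     1     1
          4     1     1     1     1     2     2     2     2     3     3     3
          5     1     1     1     1     2     3     3     3     4     5     6

6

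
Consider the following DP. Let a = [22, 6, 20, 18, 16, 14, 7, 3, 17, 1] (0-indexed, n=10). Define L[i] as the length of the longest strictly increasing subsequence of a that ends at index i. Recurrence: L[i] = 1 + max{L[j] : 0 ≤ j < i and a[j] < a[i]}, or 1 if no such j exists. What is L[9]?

1

   i    0    1    2    3    4    5    6    7    8    9
a[i]   22    6   20   18   16   14    7    3   17    1
L[i]    1    1    2    2    2    2    2    1    3    1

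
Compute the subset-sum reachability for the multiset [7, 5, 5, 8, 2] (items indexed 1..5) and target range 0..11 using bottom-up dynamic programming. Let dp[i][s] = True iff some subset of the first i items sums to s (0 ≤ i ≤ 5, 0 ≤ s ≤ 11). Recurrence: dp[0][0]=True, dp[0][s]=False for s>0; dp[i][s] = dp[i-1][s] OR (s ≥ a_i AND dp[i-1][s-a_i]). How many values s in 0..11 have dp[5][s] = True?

i\s   0   1   2   3   4   5   6   7   8   9  10  11
  0   T   F   F   F   F   F   F   F   F   F   F   F
  1   T   F   F   F   F   F   F   T   F   F   F   F
  2   T   F   F   F   F   T   F   T   F   F   F   F
  3   T   F   F   F   F   T   F   T   F   F   T   F
  4   T   F   F   F   F   T   F   T   T   F   T   F
  5   T   F   T   F   F   T   F   T   T   T   T   F

7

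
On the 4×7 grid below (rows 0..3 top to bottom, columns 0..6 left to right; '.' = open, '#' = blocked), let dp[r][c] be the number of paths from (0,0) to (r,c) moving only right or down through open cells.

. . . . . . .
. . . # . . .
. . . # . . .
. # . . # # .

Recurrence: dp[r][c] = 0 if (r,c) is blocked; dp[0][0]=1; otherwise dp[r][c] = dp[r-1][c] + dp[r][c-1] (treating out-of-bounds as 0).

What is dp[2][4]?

r\c   0   1   2   3   4   5   6
  0   1   1   1   1   1   1   1
  1   1   2   3   0   1   2   3
  2   1   3   6   0   1   3   6
  3   1   0   6   6   0   0   6

1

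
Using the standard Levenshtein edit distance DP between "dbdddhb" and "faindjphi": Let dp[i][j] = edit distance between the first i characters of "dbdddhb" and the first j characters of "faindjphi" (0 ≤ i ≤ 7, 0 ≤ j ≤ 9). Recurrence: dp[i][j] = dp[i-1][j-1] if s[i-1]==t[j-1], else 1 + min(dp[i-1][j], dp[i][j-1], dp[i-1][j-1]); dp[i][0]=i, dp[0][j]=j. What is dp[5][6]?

   ''  f  a  i  n  d  j  p  h  i
''  0  1  2  3  4  5  6  7  8  9
 d  1  1  2  3  4  4  5  6  7  8
 b  2  2  2  3  4  5  5  6  7  8
 d  3  3  3  3  4  4  5  6  7  8
 d  4  4  4  4  4  4  5  6  7  8
 d  5  5  5  5  5  4  5  6  7  8
 h  6  6  6  6  6  5  5  6  6  7
 b  7  7  7  7  7  6  6  6  7  7

5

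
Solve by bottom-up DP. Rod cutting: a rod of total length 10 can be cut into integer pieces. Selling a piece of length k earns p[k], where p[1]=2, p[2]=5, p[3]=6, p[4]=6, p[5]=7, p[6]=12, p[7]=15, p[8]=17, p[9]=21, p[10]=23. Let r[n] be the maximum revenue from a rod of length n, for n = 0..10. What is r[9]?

22

   n    0    1    2    3    4    5    6    7    8    9   10
r[n]    0    2    5    7   10   12   15   17   20   22   25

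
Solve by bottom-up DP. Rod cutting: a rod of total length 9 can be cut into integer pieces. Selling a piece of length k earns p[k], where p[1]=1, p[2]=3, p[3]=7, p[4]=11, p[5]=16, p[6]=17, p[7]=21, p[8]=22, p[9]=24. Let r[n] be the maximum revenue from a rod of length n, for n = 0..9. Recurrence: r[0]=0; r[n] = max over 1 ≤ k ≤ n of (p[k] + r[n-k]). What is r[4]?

   n    0    1    2    3    4    5    6    7    8    9
r[n]    0    1    3    7   11   16   17   21   23   27

11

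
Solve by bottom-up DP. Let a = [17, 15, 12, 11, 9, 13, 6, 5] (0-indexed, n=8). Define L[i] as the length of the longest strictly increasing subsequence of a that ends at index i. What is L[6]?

   i    0    1    2    3    4    5    6    7
a[i]   17   15   12   11    9   13    6    5
L[i]    1    1    1    1    1    2    1    1

1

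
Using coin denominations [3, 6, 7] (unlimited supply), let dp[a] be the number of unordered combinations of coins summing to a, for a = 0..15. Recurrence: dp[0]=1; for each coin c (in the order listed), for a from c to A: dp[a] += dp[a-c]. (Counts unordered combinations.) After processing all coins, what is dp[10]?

1

after  coin     0     1     2     3     4     5     6     7     8     9    10    11    12    13    14    15
          3     1     0     0     1     0     0     1     0     0     1     0     0     1     0     0     1
          6     1     0     0     1     0     0     2     0     0     2     0     0     3     0     0     3
          7     1     0     0     1     0     0     2     1     0     2     1     0     3     2     1     3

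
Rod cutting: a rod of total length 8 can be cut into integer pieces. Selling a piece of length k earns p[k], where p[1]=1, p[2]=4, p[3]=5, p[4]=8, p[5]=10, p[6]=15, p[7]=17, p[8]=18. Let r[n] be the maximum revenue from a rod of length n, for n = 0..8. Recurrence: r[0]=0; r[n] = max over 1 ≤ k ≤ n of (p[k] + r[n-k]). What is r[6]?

   n    0    1    2    3    4    5    6    7    8
r[n]    0    1    4    5    8   10   15   17   19

15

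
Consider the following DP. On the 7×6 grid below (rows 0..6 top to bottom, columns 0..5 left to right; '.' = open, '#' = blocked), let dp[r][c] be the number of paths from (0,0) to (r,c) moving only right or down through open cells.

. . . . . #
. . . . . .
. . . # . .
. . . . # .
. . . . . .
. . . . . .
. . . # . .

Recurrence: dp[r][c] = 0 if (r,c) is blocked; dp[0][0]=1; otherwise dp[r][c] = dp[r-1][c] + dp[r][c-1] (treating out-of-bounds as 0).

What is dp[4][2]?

r\c   0   1   2   3   4   5
  0   1   1   1   1   1   0
  1   1   2   3   4   5   5
  2   1   3   6   0   5  10
  3   1   4  10  10   0  10
  4   1   5  15  25  25  35
  5   1   6  21  46  71 106
  6   1   7  28   0  71 177

15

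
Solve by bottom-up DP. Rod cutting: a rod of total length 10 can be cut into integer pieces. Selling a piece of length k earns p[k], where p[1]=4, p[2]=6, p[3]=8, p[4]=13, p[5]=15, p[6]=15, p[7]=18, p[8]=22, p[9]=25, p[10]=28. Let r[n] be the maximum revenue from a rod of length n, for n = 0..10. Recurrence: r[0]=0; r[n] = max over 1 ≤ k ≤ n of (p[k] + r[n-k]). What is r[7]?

   n    0    1    2    3    4    5    6    7    8    9   10
r[n]    0    4    8   12   16   20   24   28   32   36   40

28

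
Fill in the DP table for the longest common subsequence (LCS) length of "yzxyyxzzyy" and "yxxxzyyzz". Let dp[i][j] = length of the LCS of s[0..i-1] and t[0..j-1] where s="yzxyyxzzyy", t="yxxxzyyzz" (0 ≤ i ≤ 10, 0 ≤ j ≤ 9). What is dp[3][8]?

   ''  y  x  x  x  z  y  y  z  z
''  0  0  0  0  0  0  0  0  0  0
 y  0  1  1  1  1  1  1  1  1  1
 z  0  1  1  1  1  2  2  2  2  2
 x  0  1  2  2  2  2  2  2  2  2
 y  0  1  2  2  2  2  3  3  3  3
 y  0  1  2  2  2  2  3  4  4  4
 x  0  1  2  3  3  3  3  4  4  4
 z  0  1  2  3  3  4  4  4  5  5
 z  0  1  2  3  3  4  4  4  5  6
 y  0  1  2  3  3  4  5  5  5  6
 y  0  1  2  3  3  4  5  6  6  6

2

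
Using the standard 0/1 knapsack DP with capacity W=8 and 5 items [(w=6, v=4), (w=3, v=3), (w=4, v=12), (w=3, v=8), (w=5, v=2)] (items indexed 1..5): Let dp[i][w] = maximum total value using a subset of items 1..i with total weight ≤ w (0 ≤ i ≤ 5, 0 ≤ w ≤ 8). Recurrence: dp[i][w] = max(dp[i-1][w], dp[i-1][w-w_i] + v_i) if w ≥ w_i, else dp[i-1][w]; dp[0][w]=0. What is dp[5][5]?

12

i\w   0   1   2   3   4   5   6   7   8
  0   0   0   0   0   0   0   0   0   0
  1   0   0   0   0   0   0   4   4   4
  2   0   0   0   3   3   3   4   4   4
  3   0   0   0   3  12  12  12  15  15
  4   0   0   0   8  12  12  12  20  20
  5   0   0   0   8  12  12  12  20  20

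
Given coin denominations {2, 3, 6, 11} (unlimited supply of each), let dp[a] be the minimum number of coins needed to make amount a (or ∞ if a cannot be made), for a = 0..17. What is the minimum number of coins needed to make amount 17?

 a  0  1  2  3  4  5  6  7  8  9 10 11 12 13 14 15 16 17
dp  0  -  1  1  2  2  1  3  2  2  3  1  2  2  2  3  3  2
(- denotes ∞ / unreachable)

2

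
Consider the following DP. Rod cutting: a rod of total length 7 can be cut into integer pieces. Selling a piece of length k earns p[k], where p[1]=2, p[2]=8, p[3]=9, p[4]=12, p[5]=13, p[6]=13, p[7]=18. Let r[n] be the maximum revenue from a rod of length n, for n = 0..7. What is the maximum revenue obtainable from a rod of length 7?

26

   n    0    1    2    3    4    5    6    7
r[n]    0    2    8   10   16   18   24   26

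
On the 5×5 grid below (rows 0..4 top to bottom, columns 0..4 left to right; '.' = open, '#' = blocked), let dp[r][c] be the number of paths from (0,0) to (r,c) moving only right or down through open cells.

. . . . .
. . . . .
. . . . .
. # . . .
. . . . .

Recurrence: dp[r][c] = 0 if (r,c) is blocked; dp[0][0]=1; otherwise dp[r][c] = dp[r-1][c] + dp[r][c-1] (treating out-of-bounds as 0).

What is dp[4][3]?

23

r\c   0   1   2   3   4
  0   1   1   1   1   1
  1   1   2   3   4   5
  2   1   3   6  10  15
  3   1   0   6  16  31
  4   1   1   7  23  54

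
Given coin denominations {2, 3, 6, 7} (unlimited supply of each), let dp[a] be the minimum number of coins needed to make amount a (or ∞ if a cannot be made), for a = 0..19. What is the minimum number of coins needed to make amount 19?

 a  0  1  2  3  4  5  6  7  8  9 10 11 12 13 14 15 16 17 18 19
dp  0  -  1  1  2  2  1  1  2  2  2  3  2  2  2  3  3  3  3  3
(- denotes ∞ / unreachable)

3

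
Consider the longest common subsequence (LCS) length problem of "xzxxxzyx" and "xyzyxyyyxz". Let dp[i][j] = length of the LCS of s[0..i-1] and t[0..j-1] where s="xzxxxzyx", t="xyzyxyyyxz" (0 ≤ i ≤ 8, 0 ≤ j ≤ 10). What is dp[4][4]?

   ''  x  y  z  y  x  y  y  y  x  z
''  0  0  0  0  0  0  0  0  0  0  0
 x  0  1  1  1  1  1  1  1  1  1  1
 z  0  1  1  2  2  2  2  2  2  2  2
 x  0  1  1  2  2  3  3  3  3  3  3
 x  0  1  1  2  2  3  3  3  3  4  4
 x  0  1  1  2  2  3  3  3  3  4  4
 z  0  1  1  2  2  3  3  3  3  4  5
 y  0  1  2  2  3  3  4  4  4  4  5
 x  0  1  2  2  3  4  4  4  4  5  5

2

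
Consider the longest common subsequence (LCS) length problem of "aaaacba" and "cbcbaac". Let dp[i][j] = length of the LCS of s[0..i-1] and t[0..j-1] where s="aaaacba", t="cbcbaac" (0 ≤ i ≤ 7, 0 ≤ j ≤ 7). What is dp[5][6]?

2

   ''  c  b  c  b  a  a  c
''  0  0  0  0  0  0  0  0
 a  0  0  0  0  0  1  1  1
 a  0  0  0  0  0  1  2  2
 a  0  0  0  0  0  1  2  2
 a  0  0  0  0  0  1  2  2
 c  0  1  1  1  1  1  2  3
 b  0  1  2  2  2  2  2  3
 a  0  1  2  2  2  3  3  3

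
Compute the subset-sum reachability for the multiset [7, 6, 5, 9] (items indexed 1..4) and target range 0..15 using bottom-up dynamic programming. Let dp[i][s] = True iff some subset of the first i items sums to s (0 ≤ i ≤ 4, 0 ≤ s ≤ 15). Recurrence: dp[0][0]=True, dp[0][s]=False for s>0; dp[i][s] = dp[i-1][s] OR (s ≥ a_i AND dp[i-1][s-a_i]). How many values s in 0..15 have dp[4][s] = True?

i\s   0   1   2   3   4   5   6   7   8   9  10  11  12  13  14  15
  0   T   F   F   F   F   F   F   F   F   F   F   F   F   F   F   F
  1   T   F   F   F   F   F   F   T   F   F   F   F   F   F   F   F
  2   T   F   F   F   F   F   T   T   F   F   F   F   F   T   F   F
  3   T   F   F   F   F   T   T   T   F   F   F   T   T   T   F   F
  4   T   F   F   F   F   T   T   T   F   T   F   T   T   T   T   T

10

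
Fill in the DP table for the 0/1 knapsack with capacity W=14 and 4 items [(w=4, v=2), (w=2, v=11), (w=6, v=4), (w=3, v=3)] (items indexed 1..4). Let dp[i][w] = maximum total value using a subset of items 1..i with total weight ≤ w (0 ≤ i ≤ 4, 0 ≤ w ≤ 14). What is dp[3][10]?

i\w   0   1   2   3   4   5   6   7   8   9  10  11  12  13  14
  0   0   0   0   0   0   0   0   0   0   0   0   0   0   0   0
  1   0   0   0   0   2   2   2   2   2   2   2   2   2   2   2
  2   0   0  11  11  11  11  13  13  13  13  13  13  13  13  13
  3   0   0  11  11  11  11  13  13  15  15  15  15  17  17  17
  4   0   0  11  11  11  14  14  14  15  16  16  18  18  18  18

15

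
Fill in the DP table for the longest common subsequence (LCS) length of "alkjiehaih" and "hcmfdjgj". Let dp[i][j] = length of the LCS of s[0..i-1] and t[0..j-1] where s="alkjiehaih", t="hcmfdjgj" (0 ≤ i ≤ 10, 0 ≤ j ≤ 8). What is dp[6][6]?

   ''  h  c  m  f  d  j  g  j
''  0  0  0  0  0  0  0  0  0
 a  0  0  0  0  0  0  0  0  0
 l  0  0  0  0  0  0  0  0  0
 k  0  0  0  0  0  0  0  0  0
 j  0  0  0  0  0  0  1  1  1
 i  0  0  0  0  0  0  1  1  1
 e  0  0  0  0  0  0  1  1  1
 h  0  1  1  1  1  1  1  1  1
 a  0  1  1  1  1  1  1  1  1
 i  0  1  1  1  1  1  1  1  1
 h  0  1  1  1  1  1  1  1  1

1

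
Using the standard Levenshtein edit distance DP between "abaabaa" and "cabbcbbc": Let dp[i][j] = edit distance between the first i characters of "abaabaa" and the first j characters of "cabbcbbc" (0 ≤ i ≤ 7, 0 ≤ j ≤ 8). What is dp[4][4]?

   ''  c  a  b  b  c  b  b  c
''  0  1  2  3  4  5  6  7  8
 a  1  1  1  2  3  4  5  6  7
 b  2  2  2  1  2  3  4  5  6
 a  3  3  2  2  2  3  4  5  6
 a  4  4  3  3  3  3  4  5  6
 b  5  5  4  3  3  4  3  4  5
 a  6  6  5  4  4  4  4  4  5
 a  7  7  6  5  5  5  5  5  5

3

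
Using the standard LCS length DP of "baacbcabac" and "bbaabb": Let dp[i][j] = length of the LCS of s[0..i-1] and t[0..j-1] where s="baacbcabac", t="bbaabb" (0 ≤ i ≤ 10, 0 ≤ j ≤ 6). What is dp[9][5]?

4

   ''  b  b  a  a  b  b
''  0  0  0  0  0  0  0
 b  0  1  1  1  1  1  1
 a  0  1  1  2  2  2  2
 a  0  1  1  2  3  3  3
 c  0  1  1  2  3  3  3
 b  0  1  2  2  3  4  4
 c  0  1  2  2  3  4  4
 a  0  1  2  3  3  4  4
 b  0  1  2  3  3  4  5
 a  0  1  2  3  4  4  5
 c  0  1  2  3  4  4  5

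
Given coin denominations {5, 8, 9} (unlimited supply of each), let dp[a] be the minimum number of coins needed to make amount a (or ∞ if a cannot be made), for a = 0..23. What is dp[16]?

2

 a  0  1  2  3  4  5  6  7  8  9 10 11 12 13 14 15 16 17 18 19 20 21 22 23
dp  0  -  -  -  -  1  -  -  1  1  2  -  -  2  2  3  2  2  2  3  4  3  3  3
(- denotes ∞ / unreachable)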